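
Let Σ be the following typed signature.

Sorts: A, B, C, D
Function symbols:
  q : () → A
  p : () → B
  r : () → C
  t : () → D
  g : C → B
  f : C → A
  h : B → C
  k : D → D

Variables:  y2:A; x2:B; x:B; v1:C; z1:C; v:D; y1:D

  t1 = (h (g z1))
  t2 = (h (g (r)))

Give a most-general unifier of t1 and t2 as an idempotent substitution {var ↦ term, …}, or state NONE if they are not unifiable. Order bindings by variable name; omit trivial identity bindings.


{z1 ↦ (r)}


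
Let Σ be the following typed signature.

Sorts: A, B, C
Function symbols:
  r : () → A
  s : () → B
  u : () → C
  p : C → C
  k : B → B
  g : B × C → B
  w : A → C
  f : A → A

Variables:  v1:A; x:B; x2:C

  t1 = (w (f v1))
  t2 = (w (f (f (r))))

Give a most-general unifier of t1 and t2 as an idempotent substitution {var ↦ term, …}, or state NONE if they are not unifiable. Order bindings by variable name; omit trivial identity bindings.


{v1 ↦ (f (r))}


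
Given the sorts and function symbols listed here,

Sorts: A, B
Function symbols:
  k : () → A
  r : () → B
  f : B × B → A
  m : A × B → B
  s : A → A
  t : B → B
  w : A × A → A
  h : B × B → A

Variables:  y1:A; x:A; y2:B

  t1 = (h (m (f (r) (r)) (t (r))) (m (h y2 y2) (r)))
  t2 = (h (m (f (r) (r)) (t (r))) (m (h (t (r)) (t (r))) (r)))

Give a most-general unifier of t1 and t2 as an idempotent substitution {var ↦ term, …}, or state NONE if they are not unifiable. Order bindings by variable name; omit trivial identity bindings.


{y2 ↦ (t (r))}


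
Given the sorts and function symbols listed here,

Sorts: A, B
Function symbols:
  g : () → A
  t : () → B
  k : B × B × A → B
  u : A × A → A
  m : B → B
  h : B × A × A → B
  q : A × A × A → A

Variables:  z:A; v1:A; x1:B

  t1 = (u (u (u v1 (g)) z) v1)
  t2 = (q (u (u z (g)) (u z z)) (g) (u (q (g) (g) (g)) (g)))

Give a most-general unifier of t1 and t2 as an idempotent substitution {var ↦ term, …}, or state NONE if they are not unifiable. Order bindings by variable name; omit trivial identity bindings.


NONE (not unifiable)

head clash or occurs-check failure — not unifiable


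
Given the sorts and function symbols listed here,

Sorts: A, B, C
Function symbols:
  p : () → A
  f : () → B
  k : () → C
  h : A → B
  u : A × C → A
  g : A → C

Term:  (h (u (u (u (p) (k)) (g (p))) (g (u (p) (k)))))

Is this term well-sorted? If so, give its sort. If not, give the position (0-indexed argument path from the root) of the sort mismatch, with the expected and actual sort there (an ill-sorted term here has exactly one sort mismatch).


well-sorted; sort = B

        (p) : A
        (k) : C
      (u (p) (k)) : A
        (p) : A
      (g (p)) : C
    (u (u (p) (k)) (g (p))) : A
        (p) : A
        (k) : C
      (u (p) (k)) : A
    (g (u (p) (k))) : C
  (u (u (u (p) (k)) (g (p))) (g (u (p) (k)))) : A
(h (u (u (u (p) (k)) (g (p))) (g (u (p) (k))))) : B


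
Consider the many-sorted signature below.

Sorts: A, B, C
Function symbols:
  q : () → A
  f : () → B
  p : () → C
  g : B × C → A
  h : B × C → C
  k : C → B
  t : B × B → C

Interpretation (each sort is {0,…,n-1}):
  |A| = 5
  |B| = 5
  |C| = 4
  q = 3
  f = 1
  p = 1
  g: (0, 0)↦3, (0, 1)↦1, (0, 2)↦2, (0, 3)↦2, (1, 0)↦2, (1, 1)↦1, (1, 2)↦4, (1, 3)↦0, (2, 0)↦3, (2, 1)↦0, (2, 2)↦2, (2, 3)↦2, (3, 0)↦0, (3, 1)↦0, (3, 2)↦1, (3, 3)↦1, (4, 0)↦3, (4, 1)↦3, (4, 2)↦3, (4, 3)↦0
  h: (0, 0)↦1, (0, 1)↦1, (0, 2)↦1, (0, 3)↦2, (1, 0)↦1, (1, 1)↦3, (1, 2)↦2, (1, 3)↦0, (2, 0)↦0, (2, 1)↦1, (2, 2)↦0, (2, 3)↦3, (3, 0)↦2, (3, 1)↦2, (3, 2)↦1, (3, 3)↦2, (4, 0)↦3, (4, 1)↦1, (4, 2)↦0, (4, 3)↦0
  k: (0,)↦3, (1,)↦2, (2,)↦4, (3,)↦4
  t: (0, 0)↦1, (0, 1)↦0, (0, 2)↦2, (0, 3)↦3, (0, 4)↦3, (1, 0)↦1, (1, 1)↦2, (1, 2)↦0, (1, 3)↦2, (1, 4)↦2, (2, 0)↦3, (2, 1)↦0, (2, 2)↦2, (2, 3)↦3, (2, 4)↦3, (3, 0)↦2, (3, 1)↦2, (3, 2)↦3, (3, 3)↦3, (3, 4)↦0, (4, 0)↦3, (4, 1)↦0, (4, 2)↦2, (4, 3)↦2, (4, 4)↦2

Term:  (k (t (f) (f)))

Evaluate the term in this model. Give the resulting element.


  f = 1
  f = 1
  (t (f) (f)) = t(1, 1) = 2
  (k (t (f) (f))) = k(2,) = 4

value = 4


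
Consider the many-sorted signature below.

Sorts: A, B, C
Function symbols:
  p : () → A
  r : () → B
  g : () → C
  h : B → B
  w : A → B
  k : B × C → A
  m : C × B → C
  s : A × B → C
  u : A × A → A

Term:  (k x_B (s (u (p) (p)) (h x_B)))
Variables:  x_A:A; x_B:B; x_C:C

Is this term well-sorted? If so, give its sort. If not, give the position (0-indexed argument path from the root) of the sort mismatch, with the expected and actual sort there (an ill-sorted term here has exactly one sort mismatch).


well-sorted; sort = A

  x_B : B
      (p) : A
      (p) : A
    (u (p) (p)) : A
      x_B : B
    (h x_B) : B
  (s (u (p) (p)) (h x_B)) : C
(k x_B (s (u (p) (p)) (h x_B))) : A


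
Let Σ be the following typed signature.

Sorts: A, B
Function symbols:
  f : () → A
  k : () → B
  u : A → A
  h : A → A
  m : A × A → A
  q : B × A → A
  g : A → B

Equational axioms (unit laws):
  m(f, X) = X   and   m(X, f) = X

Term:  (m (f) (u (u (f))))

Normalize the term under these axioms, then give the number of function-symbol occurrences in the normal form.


1. (m (f) (u (u (f))))  →  (u (u (f)))
normal form: (u (u (f)))

size = 3


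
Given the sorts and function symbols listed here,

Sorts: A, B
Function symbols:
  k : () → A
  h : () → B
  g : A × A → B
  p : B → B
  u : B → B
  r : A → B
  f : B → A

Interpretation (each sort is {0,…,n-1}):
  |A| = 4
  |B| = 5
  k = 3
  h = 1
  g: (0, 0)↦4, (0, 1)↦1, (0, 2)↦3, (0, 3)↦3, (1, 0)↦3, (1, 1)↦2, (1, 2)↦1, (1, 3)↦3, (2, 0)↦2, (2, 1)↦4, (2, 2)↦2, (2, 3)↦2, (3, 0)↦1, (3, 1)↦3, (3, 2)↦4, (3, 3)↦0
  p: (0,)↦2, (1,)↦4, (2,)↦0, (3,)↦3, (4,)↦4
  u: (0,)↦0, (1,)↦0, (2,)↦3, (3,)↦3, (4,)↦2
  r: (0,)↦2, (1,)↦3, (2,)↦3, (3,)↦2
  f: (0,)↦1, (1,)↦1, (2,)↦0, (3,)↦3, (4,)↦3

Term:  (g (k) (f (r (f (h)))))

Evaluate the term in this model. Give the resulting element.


  k = 3
  h = 1
  (f (h)) = f(1,) = 1
  (r (f (h))) = r(1,) = 3
  (f (r (f (h)))) = f(3,) = 3
  (g (k) (f (r (f (h))))) = g(3, 3) = 0

value = 0


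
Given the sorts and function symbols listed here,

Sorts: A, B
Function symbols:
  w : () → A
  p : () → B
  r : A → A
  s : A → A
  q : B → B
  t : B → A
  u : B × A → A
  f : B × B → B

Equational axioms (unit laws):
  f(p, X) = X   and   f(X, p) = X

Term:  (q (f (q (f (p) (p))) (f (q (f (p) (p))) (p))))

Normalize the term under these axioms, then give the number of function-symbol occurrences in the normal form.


1. (q (f (q (f (p) (p))) (f (q (f (p) (p))) (p))))  →  (q (f (q (p)) (f (q (f (p) (p))) (p))))
2. (q (f (q (p)) (f (q (f (p) (p))) (p))))  →  (q (f (q (p)) (q (f (p) (p)))))
3. (q (f (q (p)) (q (f (p) (p)))))  →  (q (f (q (p)) (q (p))))
normal form: (q (f (q (p)) (q (p))))

size = 6


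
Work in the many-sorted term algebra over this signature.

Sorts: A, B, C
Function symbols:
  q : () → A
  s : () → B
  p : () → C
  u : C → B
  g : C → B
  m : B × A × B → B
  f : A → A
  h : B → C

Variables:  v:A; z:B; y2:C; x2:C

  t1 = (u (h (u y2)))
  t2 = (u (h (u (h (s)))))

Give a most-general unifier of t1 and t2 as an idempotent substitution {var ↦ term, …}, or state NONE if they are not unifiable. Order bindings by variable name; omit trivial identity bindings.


{y2 ↦ (h (s))}


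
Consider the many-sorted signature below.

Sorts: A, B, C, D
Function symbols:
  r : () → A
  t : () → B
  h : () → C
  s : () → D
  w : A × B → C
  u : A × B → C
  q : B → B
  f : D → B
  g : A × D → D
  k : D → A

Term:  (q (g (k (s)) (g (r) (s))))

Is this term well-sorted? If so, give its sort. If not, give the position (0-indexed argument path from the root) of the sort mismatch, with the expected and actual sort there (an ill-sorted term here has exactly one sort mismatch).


      (s) : D
    (k (s)) : A
      (r) : A
      (s) : D
    (g (r) (s)) : D
  (g (k (s)) (g (r) (s))) : D
(q (g (k (s)) (g (r) (s)))) : ✗ arg 0 at [0] has sort D, expected B

ill-sorted at position [0]: expected B, got D


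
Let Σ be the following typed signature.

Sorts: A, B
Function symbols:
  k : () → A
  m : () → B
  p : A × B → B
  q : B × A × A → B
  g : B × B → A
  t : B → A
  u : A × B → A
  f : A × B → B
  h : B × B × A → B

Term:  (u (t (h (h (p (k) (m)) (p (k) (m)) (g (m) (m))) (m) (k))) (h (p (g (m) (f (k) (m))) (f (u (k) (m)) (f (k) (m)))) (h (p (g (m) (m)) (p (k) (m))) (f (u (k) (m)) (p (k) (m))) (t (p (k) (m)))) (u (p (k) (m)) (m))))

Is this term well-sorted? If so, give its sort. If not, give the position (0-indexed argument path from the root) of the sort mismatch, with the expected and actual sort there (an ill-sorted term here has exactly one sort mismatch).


          (k) : A
          (m) : B
        (p (k) (m)) : B
          (k) : A
          (m) : B
        (p (k) (m)) : B
          (m) : B
          (m) : B
        (g (m) (m)) : A
      (h (p (k) (m)) (p (k) (m)) (g (m) (m))) : B
      (m) : B
      (k) : A
    (h (h (p (k) (m)) (p (k) (m)) (g (m) (m))) (m) (k)) : B
  (t (h (h (p (k) (m)) (p (k) (m)) (g (m) (m))) (m) (k))) : A
        (m) : B
          (k) : A
          (m) : B
        (f (k) (m)) : B
      (g (m) (f (k) (m))) : A
          (k) : A
          (m) : B
        (u (k) (m)) : A
          (k) : A
          (m) : B
        (f (k) (m)) : B
      (f (u (k) (m)) (f (k) (m))) : B
    (p (g (m) (f (k) (m))) (f (u (k) (m)) (f (k) (m)))) : B
          (m) : B
          (m) : B
        (g (m) (m)) : A
          (k) : A
          (m) : B
        (p (k) (m)) : B
      (p (g (m) (m)) (p (k) (m))) : B
          (k) : A
          (m) : B
        (u (k) (m)) : A
          (k) : A
          (m) : B
        (p (k) (m)) : B
      (f (u (k) (m)) (p (k) (m))) : B
          (k) : A
          (m) : B
        (p (k) (m)) : B
      (t (p (k) (m))) : A
    (h (p (g (m) (m)) (p (k) (m))) (f (u (k) (m)) (p (k) (m))) (t (p (k) (m)))) : B
        (k) : A
        (m) : B
      (p (k) (m)) : B
      (m) : B
    (u (p (k) (m)) (m)) : ✗ arg 0 at [1, 2, 0] has sort B, expected A

ill-sorted at position [1, 2, 0]: expected A, got B


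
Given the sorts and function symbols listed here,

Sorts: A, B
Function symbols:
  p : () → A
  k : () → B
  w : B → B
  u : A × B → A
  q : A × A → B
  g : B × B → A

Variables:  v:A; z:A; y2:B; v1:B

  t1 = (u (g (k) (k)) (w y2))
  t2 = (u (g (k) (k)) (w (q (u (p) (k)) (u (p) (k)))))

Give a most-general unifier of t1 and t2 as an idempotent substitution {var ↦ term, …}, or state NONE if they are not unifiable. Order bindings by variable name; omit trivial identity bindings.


{y2 ↦ (q (u (p) (k)) (u (p) (k)))}


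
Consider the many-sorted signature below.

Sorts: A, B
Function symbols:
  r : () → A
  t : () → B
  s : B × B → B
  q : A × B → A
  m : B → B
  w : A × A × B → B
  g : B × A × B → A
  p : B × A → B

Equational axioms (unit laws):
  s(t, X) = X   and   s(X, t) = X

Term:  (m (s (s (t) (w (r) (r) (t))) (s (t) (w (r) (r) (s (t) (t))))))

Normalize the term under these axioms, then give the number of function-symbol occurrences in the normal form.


size = 10

1. (m (s (s (t) (w (r) (r) (t))) (s (t) (w (r) (r) (s (t) (t))))))  →  (m (s (w (r) (r) (t)) (s (t) (w (r) (r) (s (t) (t))))))
2. (m (s (w (r) (r) (t)) (s (t) (w (r) (r) (s (t) (t))))))  →  (m (s (w (r) (r) (t)) (w (r) (r) (s (t) (t)))))
3. (m (s (w (r) (r) (t)) (w (r) (r) (s (t) (t)))))  →  (m (s (w (r) (r) (t)) (w (r) (r) (t))))
normal form: (m (s (w (r) (r) (t)) (w (r) (r) (t))))


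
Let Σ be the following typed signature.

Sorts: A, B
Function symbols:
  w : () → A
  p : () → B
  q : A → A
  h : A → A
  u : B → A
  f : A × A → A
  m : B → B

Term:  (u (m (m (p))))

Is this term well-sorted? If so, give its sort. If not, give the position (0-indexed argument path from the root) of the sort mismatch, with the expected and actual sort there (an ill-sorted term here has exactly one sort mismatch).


well-sorted; sort = A

      (p) : B
    (m (p)) : B
  (m (m (p))) : B
(u (m (m (p)))) : A


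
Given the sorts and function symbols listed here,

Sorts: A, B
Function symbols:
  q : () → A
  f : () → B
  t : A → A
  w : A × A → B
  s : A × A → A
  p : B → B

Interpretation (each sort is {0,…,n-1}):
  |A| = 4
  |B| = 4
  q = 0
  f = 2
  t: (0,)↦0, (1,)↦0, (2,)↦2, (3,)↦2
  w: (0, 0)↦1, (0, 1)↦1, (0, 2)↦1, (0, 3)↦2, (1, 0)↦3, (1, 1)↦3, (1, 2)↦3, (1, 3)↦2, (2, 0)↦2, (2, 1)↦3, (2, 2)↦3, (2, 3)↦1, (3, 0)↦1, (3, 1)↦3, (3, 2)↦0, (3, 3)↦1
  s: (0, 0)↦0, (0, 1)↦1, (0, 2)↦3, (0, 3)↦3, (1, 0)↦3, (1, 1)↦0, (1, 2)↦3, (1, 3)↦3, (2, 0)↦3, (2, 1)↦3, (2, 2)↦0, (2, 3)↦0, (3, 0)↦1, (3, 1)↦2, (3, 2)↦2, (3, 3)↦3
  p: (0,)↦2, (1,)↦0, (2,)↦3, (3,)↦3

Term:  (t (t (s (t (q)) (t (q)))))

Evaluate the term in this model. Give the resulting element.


value = 0

  q = 0
  (t (q)) = t(0,) = 0
  q = 0
  (t (q)) = t(0,) = 0
  (s (t (q)) (t (q))) = s(0, 0) = 0
  (t (s (t (q)) (t (q)))) = t(0,) = 0
  (t (t (s (t (q)) (t (q))))) = t(0,) = 0


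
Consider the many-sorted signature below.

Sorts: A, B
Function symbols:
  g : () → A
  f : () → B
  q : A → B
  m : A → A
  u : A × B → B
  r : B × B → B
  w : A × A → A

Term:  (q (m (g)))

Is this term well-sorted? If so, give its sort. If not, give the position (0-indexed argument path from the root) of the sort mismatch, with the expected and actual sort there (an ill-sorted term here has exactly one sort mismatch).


    (g) : A
  (m (g)) : A
(q (m (g))) : B

well-sorted; sort = B


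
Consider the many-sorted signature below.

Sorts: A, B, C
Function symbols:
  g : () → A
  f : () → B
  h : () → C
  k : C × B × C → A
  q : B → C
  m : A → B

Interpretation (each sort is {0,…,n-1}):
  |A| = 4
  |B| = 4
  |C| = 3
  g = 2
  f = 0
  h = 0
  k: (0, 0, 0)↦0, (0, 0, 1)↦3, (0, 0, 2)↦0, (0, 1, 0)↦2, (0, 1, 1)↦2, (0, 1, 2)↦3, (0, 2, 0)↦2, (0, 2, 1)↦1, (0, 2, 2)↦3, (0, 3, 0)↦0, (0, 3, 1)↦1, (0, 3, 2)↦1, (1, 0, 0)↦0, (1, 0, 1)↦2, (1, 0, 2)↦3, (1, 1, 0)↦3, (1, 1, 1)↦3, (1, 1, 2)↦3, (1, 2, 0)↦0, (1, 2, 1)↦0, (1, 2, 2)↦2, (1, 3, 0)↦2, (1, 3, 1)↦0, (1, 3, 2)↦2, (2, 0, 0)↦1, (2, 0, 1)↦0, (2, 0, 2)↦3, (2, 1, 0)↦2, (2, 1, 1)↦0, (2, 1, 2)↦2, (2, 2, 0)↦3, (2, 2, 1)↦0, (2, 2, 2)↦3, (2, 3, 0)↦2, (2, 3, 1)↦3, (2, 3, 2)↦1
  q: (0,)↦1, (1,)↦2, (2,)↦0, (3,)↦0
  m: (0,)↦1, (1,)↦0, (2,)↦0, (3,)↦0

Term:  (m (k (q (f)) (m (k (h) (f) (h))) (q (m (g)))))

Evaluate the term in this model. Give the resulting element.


value = 0

  f = 0
  (q (f)) = q(0,) = 1
  h = 0
  f = 0
  h = 0
  (k (h) (f) (h)) = k(0, 0, 0) = 0
  (m (k (h) (f) (h))) = m(0,) = 1
  g = 2
  (m (g)) = m(2,) = 0
  (q (m (g))) = q(0,) = 1
  (k (q (f)) (m (k (h) (f) (h))) (q (m (g)))) = k(1, 1, 1) = 3
  (m (k (q (f)) (m (k (h) (f) (h))) (q (m (g))))) = m(3,) = 0


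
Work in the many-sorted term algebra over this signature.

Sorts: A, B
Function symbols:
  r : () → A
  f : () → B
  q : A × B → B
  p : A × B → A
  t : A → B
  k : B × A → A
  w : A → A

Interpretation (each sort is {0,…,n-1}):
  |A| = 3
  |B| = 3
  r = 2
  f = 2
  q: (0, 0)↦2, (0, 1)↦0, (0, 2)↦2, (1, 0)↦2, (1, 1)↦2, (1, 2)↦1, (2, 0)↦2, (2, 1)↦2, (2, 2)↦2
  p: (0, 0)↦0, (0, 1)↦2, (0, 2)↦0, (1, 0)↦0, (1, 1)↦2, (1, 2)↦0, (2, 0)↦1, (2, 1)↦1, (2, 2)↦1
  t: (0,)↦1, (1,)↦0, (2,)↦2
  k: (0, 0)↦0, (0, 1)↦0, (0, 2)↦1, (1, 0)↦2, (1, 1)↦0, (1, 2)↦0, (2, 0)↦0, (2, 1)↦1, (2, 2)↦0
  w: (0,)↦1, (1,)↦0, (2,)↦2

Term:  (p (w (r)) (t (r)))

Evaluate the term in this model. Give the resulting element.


value = 1

  r = 2
  (w (r)) = w(2,) = 2
  r = 2
  (t (r)) = t(2,) = 2
  (p (w (r)) (t (r))) = p(2, 2) = 1


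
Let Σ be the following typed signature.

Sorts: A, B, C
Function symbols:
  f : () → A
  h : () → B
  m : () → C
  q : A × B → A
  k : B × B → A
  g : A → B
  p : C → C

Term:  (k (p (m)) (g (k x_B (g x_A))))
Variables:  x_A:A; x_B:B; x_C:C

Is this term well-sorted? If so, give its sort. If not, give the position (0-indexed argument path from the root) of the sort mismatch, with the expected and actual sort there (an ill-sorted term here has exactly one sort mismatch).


ill-sorted at position [0]: expected B, got C

    (m) : C
  (p (m)) : C
      x_B : B
        x_A : A
      (g x_A) : B
    (k x_B (g x_A)) : A
  (g (k x_B (g x_A))) : B
(k (p (m)) (g (k x_B (g x_A)))) : ✗ arg 0 at [0] has sort C, expected B


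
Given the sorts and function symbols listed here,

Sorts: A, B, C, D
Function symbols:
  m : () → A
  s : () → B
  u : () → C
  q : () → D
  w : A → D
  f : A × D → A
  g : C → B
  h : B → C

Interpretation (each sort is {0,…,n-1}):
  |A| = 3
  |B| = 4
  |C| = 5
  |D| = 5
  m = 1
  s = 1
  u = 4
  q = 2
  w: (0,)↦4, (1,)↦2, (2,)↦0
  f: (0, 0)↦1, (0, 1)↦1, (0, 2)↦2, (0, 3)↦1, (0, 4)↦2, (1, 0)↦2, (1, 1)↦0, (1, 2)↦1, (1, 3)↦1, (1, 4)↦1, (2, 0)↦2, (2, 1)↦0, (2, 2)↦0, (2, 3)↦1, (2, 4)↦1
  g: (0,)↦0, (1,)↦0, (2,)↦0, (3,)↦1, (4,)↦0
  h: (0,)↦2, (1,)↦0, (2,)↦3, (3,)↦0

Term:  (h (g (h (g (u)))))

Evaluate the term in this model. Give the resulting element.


value = 2

  u = 4
  (g (u)) = g(4,) = 0
  (h (g (u))) = h(0,) = 2
  (g (h (g (u)))) = g(2,) = 0
  (h (g (h (g (u))))) = h(0,) = 2


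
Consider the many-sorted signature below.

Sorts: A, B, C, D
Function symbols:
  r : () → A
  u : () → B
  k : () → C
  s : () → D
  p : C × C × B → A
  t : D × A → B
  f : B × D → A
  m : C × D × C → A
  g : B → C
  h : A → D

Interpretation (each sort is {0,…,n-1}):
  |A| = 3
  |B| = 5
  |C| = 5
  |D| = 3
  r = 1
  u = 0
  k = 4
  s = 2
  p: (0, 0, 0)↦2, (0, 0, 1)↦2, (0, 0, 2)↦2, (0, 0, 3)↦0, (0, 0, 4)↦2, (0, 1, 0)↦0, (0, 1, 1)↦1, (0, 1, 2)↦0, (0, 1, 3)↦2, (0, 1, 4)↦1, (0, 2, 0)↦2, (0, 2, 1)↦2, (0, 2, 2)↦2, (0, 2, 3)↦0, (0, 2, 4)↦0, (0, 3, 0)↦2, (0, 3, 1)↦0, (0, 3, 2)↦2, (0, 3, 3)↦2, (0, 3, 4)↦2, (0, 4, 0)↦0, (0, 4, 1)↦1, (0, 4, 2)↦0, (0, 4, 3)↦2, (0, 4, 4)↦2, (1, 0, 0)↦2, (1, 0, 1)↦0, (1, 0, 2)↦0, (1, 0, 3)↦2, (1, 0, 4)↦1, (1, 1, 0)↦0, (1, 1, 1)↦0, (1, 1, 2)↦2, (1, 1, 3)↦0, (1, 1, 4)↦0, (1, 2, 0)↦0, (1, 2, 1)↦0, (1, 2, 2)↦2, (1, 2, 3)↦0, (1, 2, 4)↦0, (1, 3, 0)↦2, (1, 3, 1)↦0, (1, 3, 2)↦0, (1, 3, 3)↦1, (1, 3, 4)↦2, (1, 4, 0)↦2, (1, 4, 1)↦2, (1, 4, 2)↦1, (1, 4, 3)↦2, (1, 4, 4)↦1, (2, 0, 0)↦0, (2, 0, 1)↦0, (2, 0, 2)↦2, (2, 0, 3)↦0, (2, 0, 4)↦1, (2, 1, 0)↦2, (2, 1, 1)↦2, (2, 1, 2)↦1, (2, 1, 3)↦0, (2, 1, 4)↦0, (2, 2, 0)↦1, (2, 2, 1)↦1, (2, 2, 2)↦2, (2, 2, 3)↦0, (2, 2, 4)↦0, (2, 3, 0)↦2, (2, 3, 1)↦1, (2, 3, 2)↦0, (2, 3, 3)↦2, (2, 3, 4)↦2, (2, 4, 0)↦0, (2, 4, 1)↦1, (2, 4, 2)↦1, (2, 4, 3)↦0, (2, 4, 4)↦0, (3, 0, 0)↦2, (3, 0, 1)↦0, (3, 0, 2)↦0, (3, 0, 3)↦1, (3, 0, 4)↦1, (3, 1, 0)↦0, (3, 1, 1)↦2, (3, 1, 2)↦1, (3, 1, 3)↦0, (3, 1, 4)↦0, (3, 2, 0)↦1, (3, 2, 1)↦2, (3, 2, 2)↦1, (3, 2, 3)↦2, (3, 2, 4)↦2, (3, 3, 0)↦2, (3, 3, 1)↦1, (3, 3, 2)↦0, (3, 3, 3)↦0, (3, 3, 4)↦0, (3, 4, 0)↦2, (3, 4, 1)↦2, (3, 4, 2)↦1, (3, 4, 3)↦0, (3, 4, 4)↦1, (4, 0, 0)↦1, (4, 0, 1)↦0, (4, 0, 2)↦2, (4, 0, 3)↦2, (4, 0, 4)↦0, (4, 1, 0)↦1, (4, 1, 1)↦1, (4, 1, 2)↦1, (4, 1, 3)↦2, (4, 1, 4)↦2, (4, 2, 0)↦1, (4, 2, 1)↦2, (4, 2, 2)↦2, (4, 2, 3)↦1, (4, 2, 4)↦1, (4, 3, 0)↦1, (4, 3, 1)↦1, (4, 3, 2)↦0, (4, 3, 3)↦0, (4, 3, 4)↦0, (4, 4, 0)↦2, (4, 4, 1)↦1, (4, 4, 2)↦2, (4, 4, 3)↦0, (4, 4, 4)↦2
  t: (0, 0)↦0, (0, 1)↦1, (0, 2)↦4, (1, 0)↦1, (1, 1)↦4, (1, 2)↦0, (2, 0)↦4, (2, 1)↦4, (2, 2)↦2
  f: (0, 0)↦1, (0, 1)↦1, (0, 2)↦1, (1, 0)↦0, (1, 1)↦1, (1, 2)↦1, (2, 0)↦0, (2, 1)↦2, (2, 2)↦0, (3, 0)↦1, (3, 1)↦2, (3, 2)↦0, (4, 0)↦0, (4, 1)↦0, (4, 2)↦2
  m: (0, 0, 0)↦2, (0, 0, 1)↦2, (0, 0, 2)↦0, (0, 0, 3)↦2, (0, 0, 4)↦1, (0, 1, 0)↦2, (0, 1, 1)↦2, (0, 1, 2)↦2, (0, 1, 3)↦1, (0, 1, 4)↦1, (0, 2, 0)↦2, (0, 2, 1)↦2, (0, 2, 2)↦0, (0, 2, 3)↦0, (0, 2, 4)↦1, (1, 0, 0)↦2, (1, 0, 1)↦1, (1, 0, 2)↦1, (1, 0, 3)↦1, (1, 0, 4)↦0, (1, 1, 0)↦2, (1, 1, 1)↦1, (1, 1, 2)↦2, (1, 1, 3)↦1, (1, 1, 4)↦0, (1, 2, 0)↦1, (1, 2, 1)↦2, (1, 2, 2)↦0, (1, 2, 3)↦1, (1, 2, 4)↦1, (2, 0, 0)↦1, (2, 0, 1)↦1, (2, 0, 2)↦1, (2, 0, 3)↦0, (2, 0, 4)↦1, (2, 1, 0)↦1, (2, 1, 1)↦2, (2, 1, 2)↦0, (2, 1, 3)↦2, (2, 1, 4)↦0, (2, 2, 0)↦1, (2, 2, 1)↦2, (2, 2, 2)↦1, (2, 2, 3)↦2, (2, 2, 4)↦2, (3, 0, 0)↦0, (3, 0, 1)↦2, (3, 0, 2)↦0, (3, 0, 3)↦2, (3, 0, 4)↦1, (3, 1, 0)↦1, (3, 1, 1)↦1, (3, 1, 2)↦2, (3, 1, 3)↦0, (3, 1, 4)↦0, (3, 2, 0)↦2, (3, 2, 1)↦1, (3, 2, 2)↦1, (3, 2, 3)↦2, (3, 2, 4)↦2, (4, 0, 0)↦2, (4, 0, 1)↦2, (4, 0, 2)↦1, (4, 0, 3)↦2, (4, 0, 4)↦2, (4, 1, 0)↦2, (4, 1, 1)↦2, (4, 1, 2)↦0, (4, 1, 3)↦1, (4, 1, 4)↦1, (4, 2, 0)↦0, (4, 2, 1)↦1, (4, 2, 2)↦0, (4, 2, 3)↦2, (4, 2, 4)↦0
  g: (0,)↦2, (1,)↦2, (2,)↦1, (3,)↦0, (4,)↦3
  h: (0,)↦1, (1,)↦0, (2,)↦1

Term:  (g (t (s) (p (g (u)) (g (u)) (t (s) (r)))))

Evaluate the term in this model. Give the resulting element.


  s = 2
  u = 0
  (g (u)) = g(0,) = 2
  u = 0
  (g (u)) = g(0,) = 2
  s = 2
  r = 1
  (t (s) (r)) = t(2, 1) = 4
  (p (g (u)) (g (u)) (t (s) (r))) = p(2, 2, 4) = 0
  (t (s) (p (g (u)) (g (u)) (t (s) (r)))) = t(2, 0) = 4
  (g (t (s) (p (g (u)) (g (u)) (t (s) (r))))) = g(4,) = 3

value = 3


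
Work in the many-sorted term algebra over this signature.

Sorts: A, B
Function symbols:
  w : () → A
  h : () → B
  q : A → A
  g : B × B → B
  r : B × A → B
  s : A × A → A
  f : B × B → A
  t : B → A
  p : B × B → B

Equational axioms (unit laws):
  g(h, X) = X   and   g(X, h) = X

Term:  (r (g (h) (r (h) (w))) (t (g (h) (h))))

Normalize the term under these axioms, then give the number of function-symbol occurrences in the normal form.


1. (r (g (h) (r (h) (w))) (t (g (h) (h))))  →  (r (r (h) (w)) (t (g (h) (h))))
2. (r (r (h) (w)) (t (g (h) (h))))  →  (r (r (h) (w)) (t (h)))
normal form: (r (r (h) (w)) (t (h)))

size = 6


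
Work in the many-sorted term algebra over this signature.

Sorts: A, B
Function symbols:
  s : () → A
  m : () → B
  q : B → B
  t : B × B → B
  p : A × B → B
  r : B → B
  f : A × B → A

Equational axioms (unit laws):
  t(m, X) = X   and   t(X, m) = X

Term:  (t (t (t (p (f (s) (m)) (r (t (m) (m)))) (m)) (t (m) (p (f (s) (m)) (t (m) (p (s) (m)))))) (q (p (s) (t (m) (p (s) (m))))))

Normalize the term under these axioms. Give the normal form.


1. (t (t (t (p (f (s) (m)) (r (t (m) (m)))) (m)) (t (m) (p (f (s) (m)) (t (m) (p (s) (m)))))) (q (p (s) (t (m) (p (s) (m))))))  →  (t (t (p (f (s) (m)) (r (t (m) (m)))) (t (m) (p (f (s) (m)) (t (m) (p (s) (m)))))) (q (p (s) (t (m) (p (s) (m))))))
2. (t (t (p (f (s) (m)) (r (t (m) (m)))) (t (m) (p (f (s) (m)) (t (m) (p (s) (m)))))) (q (p (s) (t (m) (p (s) (m))))))  →  (t (t (p (f (s) (m)) (r (m))) (t (m) (p (f (s) (m)) (t (m) (p (s) (m)))))) (q (p (s) (t (m) (p (s) (m))))))
3. (t (t (p (f (s) (m)) (r (m))) (t (m) (p (f (s) (m)) (t (m) (p (s) (m)))))) (q (p (s) (t (m) (p (s) (m))))))  →  (t (t (p (f (s) (m)) (r (m))) (p (f (s) (m)) (t (m) (p (s) (m))))) (q (p (s) (t (m) (p (s) (m))))))
4. (t (t (p (f (s) (m)) (r (m))) (p (f (s) (m)) (t (m) (p (s) (m))))) (q (p (s) (t (m) (p (s) (m))))))  →  (t (t (p (f (s) (m)) (r (m))) (p (f (s) (m)) (p (s) (m)))) (q (p (s) (t (m) (p (s) (m))))))
5. (t (t (p (f (s) (m)) (r (m))) (p (f (s) (m)) (p (s) (m)))) (q (p (s) (t (m) (p (s) (m))))))  →  (t (t (p (f (s) (m)) (r (m))) (p (f (s) (m)) (p (s) (m)))) (q (p (s) (p (s) (m)))))

normal form = (t (t (p (f (s) (m)) (r (m))) (p (f (s) (m)) (p (s) (m)))) (q (p (s) (p (s) (m)))))


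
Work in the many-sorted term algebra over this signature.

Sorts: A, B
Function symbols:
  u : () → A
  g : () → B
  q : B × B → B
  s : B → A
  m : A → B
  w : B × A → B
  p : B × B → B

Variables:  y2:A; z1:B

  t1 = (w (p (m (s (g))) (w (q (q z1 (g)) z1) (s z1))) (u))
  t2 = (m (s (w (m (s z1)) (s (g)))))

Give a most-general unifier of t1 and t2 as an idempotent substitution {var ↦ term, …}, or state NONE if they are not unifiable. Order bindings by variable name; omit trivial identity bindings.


NONE (not unifiable)

head clash or occurs-check failure — not unifiable


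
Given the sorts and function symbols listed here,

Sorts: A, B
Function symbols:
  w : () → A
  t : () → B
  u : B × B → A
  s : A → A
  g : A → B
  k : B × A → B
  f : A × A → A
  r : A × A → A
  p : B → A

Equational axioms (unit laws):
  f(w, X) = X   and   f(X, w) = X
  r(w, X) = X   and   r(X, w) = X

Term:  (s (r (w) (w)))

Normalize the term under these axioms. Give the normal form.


normal form = (s (w))

1. (s (r (w) (w)))  →  (s (w))


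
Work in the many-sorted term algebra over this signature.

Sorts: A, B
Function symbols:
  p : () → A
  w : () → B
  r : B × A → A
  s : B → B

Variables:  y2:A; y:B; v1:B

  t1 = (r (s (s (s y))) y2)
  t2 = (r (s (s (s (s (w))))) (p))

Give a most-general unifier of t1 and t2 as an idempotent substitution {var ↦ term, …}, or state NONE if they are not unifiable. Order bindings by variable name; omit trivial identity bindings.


{y ↦ (s (w)), y2 ↦ (p)}


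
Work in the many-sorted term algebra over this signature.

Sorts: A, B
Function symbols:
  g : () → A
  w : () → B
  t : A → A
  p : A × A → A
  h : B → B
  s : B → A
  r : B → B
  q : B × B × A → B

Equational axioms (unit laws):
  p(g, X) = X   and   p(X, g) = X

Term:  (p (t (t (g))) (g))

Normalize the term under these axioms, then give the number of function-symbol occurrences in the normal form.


1. (p (t (t (g))) (g))  →  (t (t (g)))
normal form: (t (t (g)))

size = 3


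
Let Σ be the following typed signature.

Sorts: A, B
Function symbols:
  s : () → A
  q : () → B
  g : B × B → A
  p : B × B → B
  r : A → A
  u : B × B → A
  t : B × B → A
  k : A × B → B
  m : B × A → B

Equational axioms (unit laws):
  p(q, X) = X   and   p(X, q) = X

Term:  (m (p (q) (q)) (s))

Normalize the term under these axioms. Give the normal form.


1. (m (p (q) (q)) (s))  →  (m (q) (s))

normal form = (m (q) (s))


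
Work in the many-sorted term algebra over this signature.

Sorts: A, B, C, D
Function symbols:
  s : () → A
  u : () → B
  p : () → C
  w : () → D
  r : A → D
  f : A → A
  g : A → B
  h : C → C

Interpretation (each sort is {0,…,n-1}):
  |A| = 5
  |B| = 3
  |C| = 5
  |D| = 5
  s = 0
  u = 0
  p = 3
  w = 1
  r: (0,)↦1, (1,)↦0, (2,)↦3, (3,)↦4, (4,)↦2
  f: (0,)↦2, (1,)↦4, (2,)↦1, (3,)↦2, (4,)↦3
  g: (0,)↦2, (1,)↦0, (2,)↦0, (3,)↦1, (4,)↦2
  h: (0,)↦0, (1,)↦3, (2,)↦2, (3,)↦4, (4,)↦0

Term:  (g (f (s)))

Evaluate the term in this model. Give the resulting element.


  s = 0
  (f (s)) = f(0,) = 2
  (g (f (s))) = g(2,) = 0

value = 0


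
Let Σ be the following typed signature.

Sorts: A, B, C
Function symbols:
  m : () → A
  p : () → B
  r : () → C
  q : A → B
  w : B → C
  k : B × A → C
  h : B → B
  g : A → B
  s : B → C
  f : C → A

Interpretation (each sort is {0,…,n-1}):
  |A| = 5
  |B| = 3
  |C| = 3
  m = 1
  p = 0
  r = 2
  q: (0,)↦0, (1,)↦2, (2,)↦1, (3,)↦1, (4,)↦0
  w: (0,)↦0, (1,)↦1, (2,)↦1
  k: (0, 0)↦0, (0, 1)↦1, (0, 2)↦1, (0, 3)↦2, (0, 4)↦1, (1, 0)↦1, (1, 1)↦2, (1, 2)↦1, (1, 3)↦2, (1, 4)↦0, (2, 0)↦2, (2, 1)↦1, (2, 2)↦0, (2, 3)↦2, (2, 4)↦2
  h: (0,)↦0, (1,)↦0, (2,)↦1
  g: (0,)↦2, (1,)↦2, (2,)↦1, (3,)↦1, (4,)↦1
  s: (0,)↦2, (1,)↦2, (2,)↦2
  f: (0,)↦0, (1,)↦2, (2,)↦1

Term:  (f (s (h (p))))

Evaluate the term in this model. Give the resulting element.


  p = 0
  (h (p)) = h(0,) = 0
  (s (h (p))) = s(0,) = 2
  (f (s (h (p)))) = f(2,) = 1

value = 1


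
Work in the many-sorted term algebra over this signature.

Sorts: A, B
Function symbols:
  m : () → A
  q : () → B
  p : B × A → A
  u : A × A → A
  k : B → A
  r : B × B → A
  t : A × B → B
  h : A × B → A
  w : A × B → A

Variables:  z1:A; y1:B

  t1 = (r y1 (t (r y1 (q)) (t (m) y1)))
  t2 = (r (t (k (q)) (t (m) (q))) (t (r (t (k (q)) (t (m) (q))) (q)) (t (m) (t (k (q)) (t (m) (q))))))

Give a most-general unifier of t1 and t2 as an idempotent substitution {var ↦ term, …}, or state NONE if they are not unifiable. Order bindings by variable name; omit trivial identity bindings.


{y1 ↦ (t (k (q)) (t (m) (q)))}


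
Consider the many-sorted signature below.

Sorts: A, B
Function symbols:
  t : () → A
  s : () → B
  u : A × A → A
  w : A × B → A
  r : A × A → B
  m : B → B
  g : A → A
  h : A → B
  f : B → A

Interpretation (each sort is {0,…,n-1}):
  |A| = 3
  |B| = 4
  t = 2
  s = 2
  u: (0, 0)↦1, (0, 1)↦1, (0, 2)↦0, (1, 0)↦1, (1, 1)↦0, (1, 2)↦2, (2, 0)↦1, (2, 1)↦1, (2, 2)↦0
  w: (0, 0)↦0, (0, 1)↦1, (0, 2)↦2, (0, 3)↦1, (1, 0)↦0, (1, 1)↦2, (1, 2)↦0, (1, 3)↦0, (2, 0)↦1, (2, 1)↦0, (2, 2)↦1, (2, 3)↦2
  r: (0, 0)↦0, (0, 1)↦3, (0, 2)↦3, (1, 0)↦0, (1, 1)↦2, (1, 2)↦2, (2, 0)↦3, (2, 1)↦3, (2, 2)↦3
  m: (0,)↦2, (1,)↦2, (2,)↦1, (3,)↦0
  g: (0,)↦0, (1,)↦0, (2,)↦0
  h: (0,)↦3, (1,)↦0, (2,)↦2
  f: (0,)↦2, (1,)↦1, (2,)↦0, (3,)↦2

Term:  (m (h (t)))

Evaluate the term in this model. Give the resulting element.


  t = 2
  (h (t)) = h(2,) = 2
  (m (h (t))) = m(2,) = 1

value = 1


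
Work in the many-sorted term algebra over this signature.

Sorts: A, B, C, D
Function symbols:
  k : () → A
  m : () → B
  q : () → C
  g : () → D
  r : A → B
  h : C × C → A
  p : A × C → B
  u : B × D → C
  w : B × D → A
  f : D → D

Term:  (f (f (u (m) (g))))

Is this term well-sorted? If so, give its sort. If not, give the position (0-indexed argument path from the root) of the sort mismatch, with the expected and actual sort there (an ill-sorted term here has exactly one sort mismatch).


      (m) : B
      (g) : D
    (u (m) (g)) : C
  (f (u (m) (g))) : ✗ arg 0 at [0, 0] has sort C, expected D

ill-sorted at position [0, 0]: expected D, got C


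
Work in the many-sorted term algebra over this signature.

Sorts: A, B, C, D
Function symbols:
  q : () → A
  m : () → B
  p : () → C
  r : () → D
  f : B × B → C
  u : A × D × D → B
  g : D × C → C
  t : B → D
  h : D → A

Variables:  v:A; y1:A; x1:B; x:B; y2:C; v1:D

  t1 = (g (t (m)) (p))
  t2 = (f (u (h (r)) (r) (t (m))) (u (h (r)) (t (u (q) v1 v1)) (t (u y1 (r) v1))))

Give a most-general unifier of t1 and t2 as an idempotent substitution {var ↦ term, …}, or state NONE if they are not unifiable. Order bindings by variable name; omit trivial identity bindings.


NONE (not unifiable)

head clash or occurs-check failure — not unifiable


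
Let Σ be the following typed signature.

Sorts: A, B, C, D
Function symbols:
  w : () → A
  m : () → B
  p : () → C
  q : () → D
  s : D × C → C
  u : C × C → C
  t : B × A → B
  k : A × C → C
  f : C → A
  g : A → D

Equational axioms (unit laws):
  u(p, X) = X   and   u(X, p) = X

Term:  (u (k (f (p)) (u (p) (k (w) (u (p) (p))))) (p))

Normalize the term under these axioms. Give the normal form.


1. (u (k (f (p)) (u (p) (k (w) (u (p) (p))))) (p))  →  (k (f (p)) (u (p) (k (w) (u (p) (p)))))
2. (k (f (p)) (u (p) (k (w) (u (p) (p)))))  →  (k (f (p)) (k (w) (u (p) (p))))
3. (k (f (p)) (k (w) (u (p) (p))))  →  (k (f (p)) (k (w) (p)))

normal form = (k (f (p)) (k (w) (p)))


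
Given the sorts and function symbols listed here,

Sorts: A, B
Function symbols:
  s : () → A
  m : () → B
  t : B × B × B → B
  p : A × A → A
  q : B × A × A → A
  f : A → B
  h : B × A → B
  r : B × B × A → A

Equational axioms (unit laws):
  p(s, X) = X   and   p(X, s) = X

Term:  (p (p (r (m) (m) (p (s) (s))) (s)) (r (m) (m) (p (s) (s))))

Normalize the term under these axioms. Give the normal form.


1. (p (p (r (m) (m) (p (s) (s))) (s)) (r (m) (m) (p (s) (s))))  →  (p (r (m) (m) (p (s) (s))) (r (m) (m) (p (s) (s))))
2. (p (r (m) (m) (p (s) (s))) (r (m) (m) (p (s) (s))))  →  (p (r (m) (m) (s)) (r (m) (m) (p (s) (s))))
3. (p (r (m) (m) (s)) (r (m) (m) (p (s) (s))))  →  (p (r (m) (m) (s)) (r (m) (m) (s)))

normal form = (p (r (m) (m) (s)) (r (m) (m) (s)))


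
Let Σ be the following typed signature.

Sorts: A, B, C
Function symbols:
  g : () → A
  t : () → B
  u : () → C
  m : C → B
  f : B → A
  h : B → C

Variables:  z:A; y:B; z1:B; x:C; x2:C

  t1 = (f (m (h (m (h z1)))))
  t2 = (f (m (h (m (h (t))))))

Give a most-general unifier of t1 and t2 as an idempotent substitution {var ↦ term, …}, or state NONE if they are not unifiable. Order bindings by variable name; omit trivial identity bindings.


{z1 ↦ (t)}


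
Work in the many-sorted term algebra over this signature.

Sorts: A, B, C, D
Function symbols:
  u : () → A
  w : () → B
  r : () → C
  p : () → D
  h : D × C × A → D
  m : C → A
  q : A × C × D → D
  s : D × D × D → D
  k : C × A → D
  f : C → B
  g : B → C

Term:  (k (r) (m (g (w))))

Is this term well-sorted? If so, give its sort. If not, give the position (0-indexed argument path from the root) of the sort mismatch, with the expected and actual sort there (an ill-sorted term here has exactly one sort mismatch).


well-sorted; sort = D

  (r) : C
      (w) : B
    (g (w)) : C
  (m (g (w))) : A
(k (r) (m (g (w)))) : D


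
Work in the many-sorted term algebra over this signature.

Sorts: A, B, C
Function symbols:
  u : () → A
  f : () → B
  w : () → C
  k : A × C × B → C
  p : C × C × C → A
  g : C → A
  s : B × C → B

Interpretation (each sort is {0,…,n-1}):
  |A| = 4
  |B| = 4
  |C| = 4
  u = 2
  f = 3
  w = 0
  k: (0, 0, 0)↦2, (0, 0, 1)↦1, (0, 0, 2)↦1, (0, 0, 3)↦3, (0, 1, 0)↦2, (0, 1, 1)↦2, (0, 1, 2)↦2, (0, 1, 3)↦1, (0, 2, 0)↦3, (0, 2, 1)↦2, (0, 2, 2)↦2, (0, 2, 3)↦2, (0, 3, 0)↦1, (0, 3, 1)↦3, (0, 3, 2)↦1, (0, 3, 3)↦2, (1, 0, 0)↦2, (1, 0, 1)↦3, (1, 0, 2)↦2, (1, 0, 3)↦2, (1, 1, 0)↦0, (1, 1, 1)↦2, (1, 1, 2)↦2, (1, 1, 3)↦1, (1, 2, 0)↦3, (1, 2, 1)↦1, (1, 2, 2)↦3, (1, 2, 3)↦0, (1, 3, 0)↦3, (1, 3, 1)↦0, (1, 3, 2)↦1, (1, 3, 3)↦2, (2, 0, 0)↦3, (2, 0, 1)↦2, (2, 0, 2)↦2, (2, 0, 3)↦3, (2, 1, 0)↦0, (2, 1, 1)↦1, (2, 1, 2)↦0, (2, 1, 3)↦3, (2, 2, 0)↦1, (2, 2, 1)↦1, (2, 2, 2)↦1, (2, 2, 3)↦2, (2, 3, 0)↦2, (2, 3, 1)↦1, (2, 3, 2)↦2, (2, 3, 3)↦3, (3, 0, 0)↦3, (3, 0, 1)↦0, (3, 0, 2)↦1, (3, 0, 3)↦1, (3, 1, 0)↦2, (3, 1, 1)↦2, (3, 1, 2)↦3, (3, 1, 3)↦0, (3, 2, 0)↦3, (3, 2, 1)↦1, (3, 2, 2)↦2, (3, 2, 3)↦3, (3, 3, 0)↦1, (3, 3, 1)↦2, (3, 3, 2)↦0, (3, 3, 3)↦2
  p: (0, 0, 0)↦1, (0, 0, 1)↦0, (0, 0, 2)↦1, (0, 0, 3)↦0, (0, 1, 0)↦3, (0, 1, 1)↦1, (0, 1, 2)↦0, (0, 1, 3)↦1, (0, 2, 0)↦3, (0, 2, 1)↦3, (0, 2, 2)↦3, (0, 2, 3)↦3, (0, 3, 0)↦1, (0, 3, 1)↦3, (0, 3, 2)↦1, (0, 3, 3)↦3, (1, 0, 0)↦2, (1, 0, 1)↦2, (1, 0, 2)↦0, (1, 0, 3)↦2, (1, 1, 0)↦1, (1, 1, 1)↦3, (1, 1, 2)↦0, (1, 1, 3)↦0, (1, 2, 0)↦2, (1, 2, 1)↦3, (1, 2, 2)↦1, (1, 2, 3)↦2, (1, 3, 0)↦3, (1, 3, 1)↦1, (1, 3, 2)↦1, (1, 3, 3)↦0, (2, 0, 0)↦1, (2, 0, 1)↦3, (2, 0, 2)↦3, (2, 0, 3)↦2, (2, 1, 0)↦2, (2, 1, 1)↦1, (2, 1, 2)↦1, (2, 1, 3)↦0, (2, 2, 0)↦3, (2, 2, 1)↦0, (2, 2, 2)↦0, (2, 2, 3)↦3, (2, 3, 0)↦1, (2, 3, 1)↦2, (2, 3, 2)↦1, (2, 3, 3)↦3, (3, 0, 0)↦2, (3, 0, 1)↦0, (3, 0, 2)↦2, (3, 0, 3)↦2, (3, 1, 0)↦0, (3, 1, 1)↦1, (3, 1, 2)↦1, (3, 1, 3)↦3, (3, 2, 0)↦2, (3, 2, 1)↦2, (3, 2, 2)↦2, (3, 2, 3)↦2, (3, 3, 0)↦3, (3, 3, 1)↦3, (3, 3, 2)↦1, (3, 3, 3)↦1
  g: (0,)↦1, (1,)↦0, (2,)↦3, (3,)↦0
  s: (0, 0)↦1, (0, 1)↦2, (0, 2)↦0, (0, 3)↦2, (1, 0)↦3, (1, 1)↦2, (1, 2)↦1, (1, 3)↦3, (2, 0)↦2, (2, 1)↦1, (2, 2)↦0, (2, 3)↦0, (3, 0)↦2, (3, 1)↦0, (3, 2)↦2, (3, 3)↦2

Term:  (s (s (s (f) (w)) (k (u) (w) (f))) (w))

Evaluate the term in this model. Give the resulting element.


value = 1

  f = 3
  w = 0
  (s (f) (w)) = s(3, 0) = 2
  u = 2
  w = 0
  f = 3
  (k (u) (w) (f)) = k(2, 0, 3) = 3
  (s (s (f) (w)) (k (u) (w) (f))) = s(2, 3) = 0
  w = 0
  (s (s (s (f) (w)) (k (u) (w) (f))) (w)) = s(0, 0) = 1


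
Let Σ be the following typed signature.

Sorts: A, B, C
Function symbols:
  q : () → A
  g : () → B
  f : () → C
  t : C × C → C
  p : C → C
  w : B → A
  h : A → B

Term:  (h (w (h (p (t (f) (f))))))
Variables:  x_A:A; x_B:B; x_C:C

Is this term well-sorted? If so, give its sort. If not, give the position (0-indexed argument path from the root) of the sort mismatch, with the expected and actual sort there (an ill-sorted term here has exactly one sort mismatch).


ill-sorted at position [0, 0, 0]: expected A, got C

          (f) : C
          (f) : C
        (t (f) (f)) : C
      (p (t (f) (f))) : C
    (h (p (t (f) (f)))) : ✗ arg 0 at [0, 0, 0] has sort C, expected A


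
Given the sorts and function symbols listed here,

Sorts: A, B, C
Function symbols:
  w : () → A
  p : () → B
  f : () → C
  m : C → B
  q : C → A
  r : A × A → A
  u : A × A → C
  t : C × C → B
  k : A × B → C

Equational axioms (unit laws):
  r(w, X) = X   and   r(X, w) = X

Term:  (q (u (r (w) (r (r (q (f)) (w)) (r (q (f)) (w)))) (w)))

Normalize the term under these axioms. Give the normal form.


1. (q (u (r (w) (r (r (q (f)) (w)) (r (q (f)) (w)))) (w)))  →  (q (u (r (r (q (f)) (w)) (r (q (f)) (w))) (w)))
2. (q (u (r (r (q (f)) (w)) (r (q (f)) (w))) (w)))  →  (q (u (r (q (f)) (r (q (f)) (w))) (w)))
3. (q (u (r (q (f)) (r (q (f)) (w))) (w)))  →  (q (u (r (q (f)) (q (f))) (w)))

normal form = (q (u (r (q (f)) (q (f))) (w)))


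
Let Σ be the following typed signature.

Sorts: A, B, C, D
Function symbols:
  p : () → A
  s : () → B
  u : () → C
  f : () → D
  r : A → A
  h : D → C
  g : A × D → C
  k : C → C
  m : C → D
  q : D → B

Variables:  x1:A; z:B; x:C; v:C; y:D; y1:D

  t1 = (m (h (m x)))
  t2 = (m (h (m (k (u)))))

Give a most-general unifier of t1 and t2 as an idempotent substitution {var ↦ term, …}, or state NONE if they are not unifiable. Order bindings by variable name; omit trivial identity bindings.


{x ↦ (k (u))}


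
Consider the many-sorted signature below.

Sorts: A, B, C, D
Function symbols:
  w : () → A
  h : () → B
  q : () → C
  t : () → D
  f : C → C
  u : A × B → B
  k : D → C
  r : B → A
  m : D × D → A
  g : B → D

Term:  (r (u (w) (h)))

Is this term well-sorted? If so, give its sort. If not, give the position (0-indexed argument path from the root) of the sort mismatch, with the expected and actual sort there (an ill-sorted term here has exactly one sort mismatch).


well-sorted; sort = A

    (w) : A
    (h) : B
  (u (w) (h)) : B
(r (u (w) (h))) : A


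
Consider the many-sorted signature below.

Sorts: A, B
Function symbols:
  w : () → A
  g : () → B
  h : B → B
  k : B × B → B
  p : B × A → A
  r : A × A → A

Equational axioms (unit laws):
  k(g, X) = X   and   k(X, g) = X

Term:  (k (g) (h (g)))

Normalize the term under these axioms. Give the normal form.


1. (k (g) (h (g)))  →  (h (g))

normal form = (h (g))


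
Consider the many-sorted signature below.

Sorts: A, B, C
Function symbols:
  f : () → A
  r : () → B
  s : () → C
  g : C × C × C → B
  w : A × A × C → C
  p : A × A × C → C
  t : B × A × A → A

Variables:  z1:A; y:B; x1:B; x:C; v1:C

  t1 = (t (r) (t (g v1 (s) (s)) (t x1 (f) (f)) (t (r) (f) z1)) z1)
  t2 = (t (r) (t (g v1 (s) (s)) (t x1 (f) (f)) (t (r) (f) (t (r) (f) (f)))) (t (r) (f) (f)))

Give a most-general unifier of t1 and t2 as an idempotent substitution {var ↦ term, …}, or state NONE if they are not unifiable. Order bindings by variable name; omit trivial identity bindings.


{z1 ↦ (t (r) (f) (f))}
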